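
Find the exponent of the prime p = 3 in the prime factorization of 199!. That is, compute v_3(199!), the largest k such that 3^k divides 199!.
v_3(199!) = 97

Legendre's formula: v_p(n!) = Σ_{k ≥ 1} ⌊n / p^k⌋. For p = 3, n = 199, the terms are:
  ⌊199/3^1⌋ = ⌊199/3⌋ = 66
  ⌊199/3^2⌋ = ⌊199/9⌋ = 22
  ⌊199/3^3⌋ = ⌊199/27⌋ = 7
  ⌊199/3^4⌋ = ⌊199/81⌋ = 2
(the next term ⌊199/3^5⌋ = 0, terminating the sum). Summing: v_3(199!) = 66 + 22 + 7 + 2 = 97.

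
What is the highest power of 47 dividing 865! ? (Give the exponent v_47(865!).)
v_47(865!) = 18

Legendre's formula: v_p(n!) = Σ_{k ≥ 1} ⌊n / p^k⌋. For p = 47, n = 865, the terms are:
  ⌊865/47^1⌋ = ⌊865/47⌋ = 18
(the next term ⌊865/47^2⌋ = 0, terminating the sum). Summing: v_47(865!) = 18 = 18.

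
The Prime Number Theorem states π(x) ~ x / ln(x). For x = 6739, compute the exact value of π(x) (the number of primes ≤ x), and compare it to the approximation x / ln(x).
π(6739) = 869;  x/ln(x) ≈ 764.43;  relative error ≈ 12.03%.

Directly count primes up to 6739: π(6739) = 869. The PNT approximation gives 6739/ln(6739) ≈ 6739/8.81567 ≈ 764.43. Relative error (π(x) − x/ln(x)) / π(x) ≈ 12.03%; the approximation is known to undercount slightly (Li(x) is a better estimate).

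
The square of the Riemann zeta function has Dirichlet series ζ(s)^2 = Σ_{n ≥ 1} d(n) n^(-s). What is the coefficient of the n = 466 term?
d(466) = 4

ζ(s)^2 = (Σ 1/m^s)(Σ 1/k^s). The coefficient of 1/n^s in the product is the number of ordered pairs (m, k) with mk = n, which equals d(n). For n = 466, divisors are [1, 2, 233, 466], so d(466) = 4.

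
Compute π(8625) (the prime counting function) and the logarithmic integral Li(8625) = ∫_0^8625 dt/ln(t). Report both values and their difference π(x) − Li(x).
π(8625) = 1073;  Li(8625) ≈ 1095.67;  π(x) − Li(x) ≈ -22.67.

Direct count of primes ≤ 8625 gives π(8625) = 1073. Numerical evaluation of the logarithmic integral gives Li(8625) ≈ 1095.67. The difference π(x) − Li(x) ≈ -22.67 is typically negative for small/moderate x (Li(x) overestimates), though Littlewood's theorem shows this sign changes infinitely often.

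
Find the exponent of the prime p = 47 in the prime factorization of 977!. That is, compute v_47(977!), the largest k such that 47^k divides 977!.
v_47(977!) = 20

Legendre's formula: v_p(n!) = Σ_{k ≥ 1} ⌊n / p^k⌋. For p = 47, n = 977, the terms are:
  ⌊977/47^1⌋ = ⌊977/47⌋ = 20
(the next term ⌊977/47^2⌋ = 0, terminating the sum). Summing: v_47(977!) = 20 = 20.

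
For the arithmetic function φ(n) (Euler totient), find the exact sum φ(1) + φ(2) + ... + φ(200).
Σ_{n ≤ 200} φ(n) = 12232

Compute φ(n) for each 1 ≤ n ≤ 200: φ(1) = 1, φ(2) = 1, φ(3) = 2, φ(4) = 2, φ(5) = 4, φ(6) = 2, φ(7) = 6, φ(8) = 4, φ(9) = 6, φ(10) = 4, φ(11) = 10, φ(12) = 4, φ(13) = 12, φ(14) = 6, φ(15) = 8, φ(16) = 8, φ(17) = 16, φ(18) = 6, φ(19) = 18, φ(20) = 8, φ(21) = 12, φ(22) = 10, φ(23) = 22, φ(24) = 8, φ(25) = 20, φ(26) = 12, φ(27) = 18, φ(28) = 12, φ(29) = 28, φ(30) = 8, φ(31) = 30, φ(32) = 16, φ(33) = 20, φ(34) = 16, φ(35) = 24, φ(36) = 12, φ(37) = 36, φ(38) = 18, φ(39) = 24, φ(40) = 16, φ(41) = 40, φ(42) = 12, φ(43) = 42, φ(44) = 20, φ(45) = 24, φ(46) = 22, φ(47) = 46, φ(48) = 16, φ(49) = 42, φ(50) = 20, φ(51) = 32, φ(52) = 24, φ(53) = 52, φ(54) = 18, φ(55) = 40, φ(56) = 24, φ(57) = 36, φ(58) = 28, φ(59) = 58, φ(60) = 16, φ(61) = 60, φ(62) = 30, φ(63) = 36, φ(64) = 32, φ(65) = 48, φ(66) = 20, φ(67) = 66, φ(68) = 32, φ(69) = 44, φ(70) = 24, φ(71) = 70, φ(72) = 24, φ(73) = 72, φ(74) = 36, φ(75) = 40, φ(76) = 36, φ(77) = 60, φ(78) = 24, φ(79) = 78, φ(80) = 32, φ(81) = 54, φ(82) = 40, φ(83) = 82, φ(84) = 24, φ(85) = 64, φ(86) = 42, φ(87) = 56, φ(88) = 40, φ(89) = 88, φ(90) = 24, φ(91) = 72, φ(92) = 44, φ(93) = 60, φ(94) = 46, φ(95) = 72, φ(96) = 32, φ(97) = 96, φ(98) = 42, φ(99) = 60, φ(100) = 40, φ(101) = 100, φ(102) = 32, φ(103) = 102, φ(104) = 48, φ(105) = 48, φ(106) = 52, φ(107) = 106, φ(108) = 36, φ(109) = 108, φ(110) = 40, φ(111) = 72, φ(112) = 48, φ(113) = 112, φ(114) = 36, φ(115) = 88, φ(116) = 56, φ(117) = 72, φ(118) = 58, φ(119) = 96, φ(120) = 32, φ(121) = 110, φ(122) = 60, φ(123) = 80, φ(124) = 60, φ(125) = 100, φ(126) = 36, φ(127) = 126, φ(128) = 64, φ(129) = 84, φ(130) = 48, φ(131) = 130, φ(132) = 40, φ(133) = 108, φ(134) = 66, φ(135) = 72, φ(136) = 64, φ(137) = 136, φ(138) = 44, φ(139) = 138, φ(140) = 48, φ(141) = 92, φ(142) = 70, φ(143) = 120, φ(144) = 48, φ(145) = 112, φ(146) = 72, φ(147) = 84, φ(148) = 72, φ(149) = 148, φ(150) = 40, φ(151) = 150, φ(152) = 72, φ(153) = 96, φ(154) = 60, φ(155) = 120, φ(156) = 48, φ(157) = 156, φ(158) = 78, φ(159) = 104, φ(160) = 64, φ(161) = 132, φ(162) = 54, φ(163) = 162, φ(164) = 80, φ(165) = 80, φ(166) = 82, φ(167) = 166, φ(168) = 48, φ(169) = 156, φ(170) = 64, φ(171) = 108, φ(172) = 84, φ(173) = 172, φ(174) = 56, φ(175) = 120, φ(176) = 80, φ(177) = 116, φ(178) = 88, φ(179) = 178, φ(180) = 48, φ(181) = 180, φ(182) = 72, φ(183) = 120, φ(184) = 88, φ(185) = 144, φ(186) = 60, φ(187) = 160, φ(188) = 92, φ(189) = 108, φ(190) = 72, φ(191) = 190, φ(192) = 64, φ(193) = 192, φ(194) = 96, φ(195) = 96, φ(196) = 84, φ(197) = 196, φ(198) = 60, φ(199) = 198, φ(200) = 80. Summing all 200 values: 12232. (Average order: Σ_{n ≤ x} φ(n) ~ (3/π²) x². For x = 200, (3/π²)·200² ≈ 12158.54.)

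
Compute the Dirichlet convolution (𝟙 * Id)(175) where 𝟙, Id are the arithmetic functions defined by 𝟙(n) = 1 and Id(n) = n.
(𝟙 * Id)(175) = 248

Divisors of 175: [1, 5, 7, 25, 35, 175]. For each d | 175:
  d = 1: 𝟙(1) · Id(175/1) = 1 · 175 = 175
  d = 5: 𝟙(5) · Id(175/5) = 1 · 35 = 35
  d = 7: 𝟙(7) · Id(175/7) = 1 · 25 = 25
  d = 25: 𝟙(25) · Id(175/25) = 1 · 7 = 7
  d = 35: 𝟙(35) · Id(175/35) = 1 · 5 = 5
  d = 175: 𝟙(175) · Id(175/175) = 1 · 1 = 1
Summing: (𝟙 * Id)(175) = 175 + 35 + 25 + 7 + 5 + 1 = 248.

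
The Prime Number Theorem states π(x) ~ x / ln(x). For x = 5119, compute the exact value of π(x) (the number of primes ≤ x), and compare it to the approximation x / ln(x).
π(5119) = 685;  x/ln(x) ≈ 599.36;  relative error ≈ 12.50%.

Directly count primes up to 5119: π(5119) = 685. The PNT approximation gives 5119/ln(5119) ≈ 5119/8.54071 ≈ 599.36. Relative error (π(x) − x/ln(x)) / π(x) ≈ 12.50%; the approximation is known to undercount slightly (Li(x) is a better estimate).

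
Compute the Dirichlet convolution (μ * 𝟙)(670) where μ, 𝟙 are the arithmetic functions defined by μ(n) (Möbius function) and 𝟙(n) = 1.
(μ * 𝟙)(670) = 0

Divisors of 670: [1, 2, 5, 10, 67, 134, 335, 670]. For each d | 670:
  d = 1: μ(1) · 𝟙(670/1) = 1 · 1 = 1
  d = 2: μ(2) · 𝟙(670/2) = -1 · 1 = -1
  d = 5: μ(5) · 𝟙(670/5) = -1 · 1 = -1
  d = 10: μ(10) · 𝟙(670/10) = 1 · 1 = 1
  d = 67: μ(67) · 𝟙(670/67) = -1 · 1 = -1
  d = 134: μ(134) · 𝟙(670/134) = 1 · 1 = 1
  d = 335: μ(335) · 𝟙(670/335) = 1 · 1 = 1
  d = 670: μ(670) · 𝟙(670/670) = -1 · 1 = -1
Summing: (μ * 𝟙)(670) = 1 + -1 + -1 + 1 + -1 + 1 + 1 + -1 = 0.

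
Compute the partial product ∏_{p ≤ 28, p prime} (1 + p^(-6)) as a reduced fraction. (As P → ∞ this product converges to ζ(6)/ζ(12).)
∏ = 1528148900144746288585670319214284020/1502467574555591484127420211226932553

The primes p ≤ 28 are [2, 3, 5, 7, 11, 13, 17, 19, 23]. For each, (1 + 1/p^6) = (p^6 + 1)/p^6. Multiplying these fractions over p ∈ [2, 3, 5, 7, 11, 13, 17, 19, 23] gives 1528148900144746288585670319214284020/1502467574555591484127420211226932553. (In the limit P → ∞ this tends to ζ(6)/ζ(12).)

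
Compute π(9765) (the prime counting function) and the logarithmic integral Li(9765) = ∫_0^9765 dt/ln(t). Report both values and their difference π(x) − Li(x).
π(9765) = 1203;  Li(9765) ≈ 1220.59;  π(x) − Li(x) ≈ -17.59.

Direct count of primes ≤ 9765 gives π(9765) = 1203. Numerical evaluation of the logarithmic integral gives Li(9765) ≈ 1220.59. The difference π(x) − Li(x) ≈ -17.59 is typically negative for small/moderate x (Li(x) overestimates), though Littlewood's theorem shows this sign changes infinitely often.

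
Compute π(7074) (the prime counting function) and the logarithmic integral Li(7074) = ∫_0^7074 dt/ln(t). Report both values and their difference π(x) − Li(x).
π(7074) = 908;  Li(7074) ≈ 922.68;  π(x) − Li(x) ≈ -14.68.

Direct count of primes ≤ 7074 gives π(7074) = 908. Numerical evaluation of the logarithmic integral gives Li(7074) ≈ 922.68. The difference π(x) − Li(x) ≈ -14.68 is typically negative for small/moderate x (Li(x) overestimates), though Littlewood's theorem shows this sign changes infinitely often.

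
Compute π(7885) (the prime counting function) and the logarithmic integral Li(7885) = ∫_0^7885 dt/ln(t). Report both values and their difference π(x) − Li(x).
π(7885) = 997;  Li(7885) ≈ 1013.61;  π(x) − Li(x) ≈ -16.61.

Direct count of primes ≤ 7885 gives π(7885) = 997. Numerical evaluation of the logarithmic integral gives Li(7885) ≈ 1013.61. The difference π(x) − Li(x) ≈ -16.61 is typically negative for small/moderate x (Li(x) overestimates), though Littlewood's theorem shows this sign changes infinitely often.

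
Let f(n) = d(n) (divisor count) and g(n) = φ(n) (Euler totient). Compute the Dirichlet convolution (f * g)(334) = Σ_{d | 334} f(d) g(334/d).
(d * φ)(334) = 504

Divisors of 334: [1, 2, 167, 334]. For each d | 334:
  d = 1: d(1) · φ(334/1) = 1 · 166 = 166
  d = 2: d(2) · φ(334/2) = 2 · 166 = 332
  d = 167: d(167) · φ(334/167) = 2 · 1 = 2
  d = 334: d(334) · φ(334/334) = 4 · 1 = 4
Summing: (d * φ)(334) = 166 + 332 + 2 + 4 = 504.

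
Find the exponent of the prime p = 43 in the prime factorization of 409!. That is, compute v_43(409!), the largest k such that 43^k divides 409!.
v_43(409!) = 9

Legendre's formula: v_p(n!) = Σ_{k ≥ 1} ⌊n / p^k⌋. For p = 43, n = 409, the terms are:
  ⌊409/43^1⌋ = ⌊409/43⌋ = 9
(the next term ⌊409/43^2⌋ = 0, terminating the sum). Summing: v_43(409!) = 9 = 9.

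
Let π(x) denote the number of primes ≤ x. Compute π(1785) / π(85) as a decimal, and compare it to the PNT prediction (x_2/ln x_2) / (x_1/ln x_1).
π(1785)/π(85) = 276/23 ≈ 12.0000;  PNT prediction ≈ 12.4607.

π(85) = 23 and π(1785) = 276, so π(1785)/π(85) ≈ 12.0000. The PNT-predicted ratio is (1785/ln(1785)) / (85/ln(85)) ≈ 12.4607. The two agree to within a few percent, as expected.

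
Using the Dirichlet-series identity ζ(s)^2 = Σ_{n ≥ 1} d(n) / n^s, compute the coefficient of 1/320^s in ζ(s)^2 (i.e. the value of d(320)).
d(320) = 14

ζ(s)^2 = (Σ 1/m^s)(Σ 1/k^s). The coefficient of 1/n^s in the product is the number of ordered pairs (m, k) with mk = n, which equals d(n). For n = 320, divisors are [1, 2, 4, 5, 8, 10, 16, 20, 32, 40, 64, 80, 160, 320], so d(320) = 14.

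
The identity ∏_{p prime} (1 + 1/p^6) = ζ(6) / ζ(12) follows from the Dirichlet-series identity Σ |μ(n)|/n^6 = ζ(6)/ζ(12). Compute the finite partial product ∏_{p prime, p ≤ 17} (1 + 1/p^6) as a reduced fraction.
∏ = 37082050739665581555281/36458868890141886060873

The primes p ≤ 17 are [2, 3, 5, 7, 11, 13, 17]. For each, (1 + 1/p^6) = (p^6 + 1)/p^6. Multiplying these fractions over p ∈ [2, 3, 5, 7, 11, 13, 17] gives 37082050739665581555281/36458868890141886060873. (In the limit P → ∞ this tends to ζ(6)/ζ(12).)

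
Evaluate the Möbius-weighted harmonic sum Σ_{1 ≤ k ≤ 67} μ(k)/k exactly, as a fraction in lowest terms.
Σ μ(k)/k = 1690811146852662245882/1309720258513377842646515

Values of μ(k) for 1 ≤ k ≤ 67: μ(1) = 1, μ(2) = -1, μ(3) = -1, μ(5) = -1, μ(6) = 1, μ(7) = -1, μ(10) = 1, μ(11) = -1, μ(13) = -1, μ(14) = 1, μ(15) = 1, μ(17) = -1, μ(19) = -1, μ(21) = 1, μ(22) = 1, μ(23) = -1, μ(26) = 1, μ(29) = -1, μ(30) = -1, μ(31) = -1, μ(33) = 1, μ(34) = 1, μ(35) = 1, μ(37) = -1, μ(38) = 1, μ(39) = 1, μ(41) = -1, μ(42) = -1, μ(43) = -1, μ(46) = 1, μ(47) = -1, μ(51) = 1, μ(53) = -1, μ(55) = 1, μ(57) = 1, μ(58) = 1, μ(59) = -1, μ(61) = -1, μ(62) = 1, μ(65) = 1, μ(66) = -1, μ(67) = -1, with μ = 0 on non-squarefree integers. Summing μ(k)/k for k where μ(k) ≠ 0 gives 1690811146852662245882/1309720258513377842646515 ≈ 0.0013. (PNT ⟺ this sum → 0 as n → ∞.)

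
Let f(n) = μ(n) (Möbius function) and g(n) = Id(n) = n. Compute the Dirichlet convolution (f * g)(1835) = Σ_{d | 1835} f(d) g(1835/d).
(μ * Id)(1835) = 1464

Divisors of 1835: [1, 5, 367, 1835]. For each d | 1835:
  d = 1: μ(1) · Id(1835/1) = 1 · 1835 = 1835
  d = 5: μ(5) · Id(1835/5) = -1 · 367 = -367
  d = 367: μ(367) · Id(1835/367) = -1 · 5 = -5
  d = 1835: μ(1835) · Id(1835/1835) = 1 · 1 = 1
Summing: (μ * Id)(1835) = 1835 + -367 + -5 + 1 = 1464.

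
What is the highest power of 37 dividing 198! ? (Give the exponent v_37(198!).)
v_37(198!) = 5

Legendre's formula: v_p(n!) = Σ_{k ≥ 1} ⌊n / p^k⌋. For p = 37, n = 198, the terms are:
  ⌊198/37^1⌋ = ⌊198/37⌋ = 5
(the next term ⌊198/37^2⌋ = 0, terminating the sum). Summing: v_37(198!) = 5 = 5.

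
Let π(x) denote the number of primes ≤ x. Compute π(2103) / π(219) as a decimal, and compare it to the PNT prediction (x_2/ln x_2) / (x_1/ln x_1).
π(2103)/π(219) = 317/47 ≈ 6.7447;  PNT prediction ≈ 6.7637.

π(219) = 47 and π(2103) = 317, so π(2103)/π(219) ≈ 6.7447. The PNT-predicted ratio is (2103/ln(2103)) / (219/ln(219)) ≈ 6.7637. The two agree to within a few percent, as expected.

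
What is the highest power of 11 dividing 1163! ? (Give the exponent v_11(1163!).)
v_11(1163!) = 114

Legendre's formula: v_p(n!) = Σ_{k ≥ 1} ⌊n / p^k⌋. For p = 11, n = 1163, the terms are:
  ⌊1163/11^1⌋ = ⌊1163/11⌋ = 105
  ⌊1163/11^2⌋ = ⌊1163/121⌋ = 9
(the next term ⌊1163/11^3⌋ = 0, terminating the sum). Summing: v_11(1163!) = 105 + 9 = 114.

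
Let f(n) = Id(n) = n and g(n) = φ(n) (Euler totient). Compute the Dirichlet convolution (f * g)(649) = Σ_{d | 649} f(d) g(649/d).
(Id * φ)(649) = 2457

Divisors of 649: [1, 11, 59, 649]. For each d | 649:
  d = 1: Id(1) · φ(649/1) = 1 · 580 = 580
  d = 11: Id(11) · φ(649/11) = 11 · 58 = 638
  d = 59: Id(59) · φ(649/59) = 59 · 10 = 590
  d = 649: Id(649) · φ(649/649) = 649 · 1 = 649
Summing: (Id * φ)(649) = 580 + 638 + 590 + 649 = 2457.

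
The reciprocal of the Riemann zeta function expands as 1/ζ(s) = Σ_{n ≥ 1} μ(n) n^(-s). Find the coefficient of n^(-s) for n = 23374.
μ(23374) = 1

Factor n = 23374 = 2 · 13 · 29 · 31. μ(n) = 0 if any exponent ≥ 2 (not squarefree); otherwise μ(n) = (−1)^{ω(n)} where ω(n) is the number of distinct prime factors. Applying: μ(23374) = 1.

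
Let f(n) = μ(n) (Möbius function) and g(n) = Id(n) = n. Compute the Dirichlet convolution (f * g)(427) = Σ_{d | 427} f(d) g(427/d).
(μ * Id)(427) = 360

Divisors of 427: [1, 7, 61, 427]. For each d | 427:
  d = 1: μ(1) · Id(427/1) = 1 · 427 = 427
  d = 7: μ(7) · Id(427/7) = -1 · 61 = -61
  d = 61: μ(61) · Id(427/61) = -1 · 7 = -7
  d = 427: μ(427) · Id(427/427) = 1 · 1 = 1
Summing: (μ * Id)(427) = 427 + -61 + -7 + 1 = 360.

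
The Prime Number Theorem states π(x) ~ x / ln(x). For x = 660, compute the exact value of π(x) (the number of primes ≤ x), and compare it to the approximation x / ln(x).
π(660) = 120;  x/ln(x) ≈ 101.66;  relative error ≈ 15.28%.

Directly count primes up to 660: π(660) = 120. The PNT approximation gives 660/ln(660) ≈ 660/6.49224 ≈ 101.66. Relative error (π(x) − x/ln(x)) / π(x) ≈ 15.28%; the approximation is known to undercount slightly (Li(x) is a better estimate).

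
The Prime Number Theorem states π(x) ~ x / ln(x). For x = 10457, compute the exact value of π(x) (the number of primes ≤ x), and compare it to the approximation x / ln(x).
π(10457) = 1279;  x/ln(x) ≈ 1129.87;  relative error ≈ 11.66%.

Directly count primes up to 10457: π(10457) = 1279. The PNT approximation gives 10457/ln(10457) ≈ 10457/9.25503 ≈ 1129.87. Relative error (π(x) − x/ln(x)) / π(x) ≈ 11.66%; the approximation is known to undercount slightly (Li(x) is a better estimate).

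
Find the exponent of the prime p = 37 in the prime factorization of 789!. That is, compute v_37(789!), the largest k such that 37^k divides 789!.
v_37(789!) = 21

Legendre's formula: v_p(n!) = Σ_{k ≥ 1} ⌊n / p^k⌋. For p = 37, n = 789, the terms are:
  ⌊789/37^1⌋ = ⌊789/37⌋ = 21
(the next term ⌊789/37^2⌋ = 0, terminating the sum). Summing: v_37(789!) = 21 = 21.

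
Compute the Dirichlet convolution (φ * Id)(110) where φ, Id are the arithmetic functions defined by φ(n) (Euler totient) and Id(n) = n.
(φ * Id)(110) = 567

Divisors of 110: [1, 2, 5, 10, 11, 22, 55, 110]. For each d | 110:
  d = 1: φ(1) · Id(110/1) = 1 · 110 = 110
  d = 2: φ(2) · Id(110/2) = 1 · 55 = 55
  d = 5: φ(5) · Id(110/5) = 4 · 22 = 88
  d = 10: φ(10) · Id(110/10) = 4 · 11 = 44
  d = 11: φ(11) · Id(110/11) = 10 · 10 = 100
  d = 22: φ(22) · Id(110/22) = 10 · 5 = 50
  d = 55: φ(55) · Id(110/55) = 40 · 2 = 80
  d = 110: φ(110) · Id(110/110) = 40 · 1 = 40
Summing: (φ * Id)(110) = 110 + 55 + 88 + 44 + 100 + 50 + 80 + 40 = 567.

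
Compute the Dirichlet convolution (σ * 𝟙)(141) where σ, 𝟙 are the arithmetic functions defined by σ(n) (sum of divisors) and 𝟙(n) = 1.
(σ * 𝟙)(141) = 245

Divisors of 141: [1, 3, 47, 141]. For each d | 141:
  d = 1: σ(1) · 𝟙(141/1) = 1 · 1 = 1
  d = 3: σ(3) · 𝟙(141/3) = 4 · 1 = 4
  d = 47: σ(47) · 𝟙(141/47) = 48 · 1 = 48
  d = 141: σ(141) · 𝟙(141/141) = 192 · 1 = 192
Summing: (σ * 𝟙)(141) = 1 + 4 + 48 + 192 = 245.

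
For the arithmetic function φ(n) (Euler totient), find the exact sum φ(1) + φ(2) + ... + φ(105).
Σ_{n ≤ 105} φ(n) = 3374

Compute φ(n) for each 1 ≤ n ≤ 105: φ(1) = 1, φ(2) = 1, φ(3) = 2, φ(4) = 2, φ(5) = 4, φ(6) = 2, φ(7) = 6, φ(8) = 4, φ(9) = 6, φ(10) = 4, φ(11) = 10, φ(12) = 4, φ(13) = 12, φ(14) = 6, φ(15) = 8, φ(16) = 8, φ(17) = 16, φ(18) = 6, φ(19) = 18, φ(20) = 8, φ(21) = 12, φ(22) = 10, φ(23) = 22, φ(24) = 8, φ(25) = 20, φ(26) = 12, φ(27) = 18, φ(28) = 12, φ(29) = 28, φ(30) = 8, φ(31) = 30, φ(32) = 16, φ(33) = 20, φ(34) = 16, φ(35) = 24, φ(36) = 12, φ(37) = 36, φ(38) = 18, φ(39) = 24, φ(40) = 16, φ(41) = 40, φ(42) = 12, φ(43) = 42, φ(44) = 20, φ(45) = 24, φ(46) = 22, φ(47) = 46, φ(48) = 16, φ(49) = 42, φ(50) = 20, φ(51) = 32, φ(52) = 24, φ(53) = 52, φ(54) = 18, φ(55) = 40, φ(56) = 24, φ(57) = 36, φ(58) = 28, φ(59) = 58, φ(60) = 16, φ(61) = 60, φ(62) = 30, φ(63) = 36, φ(64) = 32, φ(65) = 48, φ(66) = 20, φ(67) = 66, φ(68) = 32, φ(69) = 44, φ(70) = 24, φ(71) = 70, φ(72) = 24, φ(73) = 72, φ(74) = 36, φ(75) = 40, φ(76) = 36, φ(77) = 60, φ(78) = 24, φ(79) = 78, φ(80) = 32, φ(81) = 54, φ(82) = 40, φ(83) = 82, φ(84) = 24, φ(85) = 64, φ(86) = 42, φ(87) = 56, φ(88) = 40, φ(89) = 88, φ(90) = 24, φ(91) = 72, φ(92) = 44, φ(93) = 60, φ(94) = 46, φ(95) = 72, φ(96) = 32, φ(97) = 96, φ(98) = 42, φ(99) = 60, φ(100) = 40, φ(101) = 100, φ(102) = 32, φ(103) = 102, φ(104) = 48, φ(105) = 48. Summing all 105 values: 3374. (Average order: Σ_{n ≤ x} φ(n) ~ (3/π²) x². For x = 105, (3/π²)·105² ≈ 3351.20.)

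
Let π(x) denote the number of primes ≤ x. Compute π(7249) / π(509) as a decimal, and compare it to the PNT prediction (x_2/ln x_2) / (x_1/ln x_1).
π(7249)/π(509) = 927/97 ≈ 9.5567;  PNT prediction ≈ 9.9858.

π(509) = 97 and π(7249) = 927, so π(7249)/π(509) ≈ 9.5567. The PNT-predicted ratio is (7249/ln(7249)) / (509/ln(509)) ≈ 9.9858. The two agree to within a few percent, as expected.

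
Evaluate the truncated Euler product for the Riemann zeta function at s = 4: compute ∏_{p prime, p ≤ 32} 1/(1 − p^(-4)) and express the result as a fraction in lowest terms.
∏ = 44480956869217573792253389310087/41097743855049154662236160000000

The primes p ≤ 32 are [2, 3, 5, 7, 11, 13, 17, 19, 23, 29, 31]. For each prime, (1 − 1/p^4)^(-1) = p^4 / (p^4 − 1). The product is (1 − 1/2^4)^(-1), (1 − 1/3^4)^(-1), (1 − 1/5^4)^(-1), (1 − 1/7^4)^(-1), (1 − 1/11^4)^(-1), (1 − 1/13^4)^(-1), (1 − 1/17^4)^(-1), (1 − 1/19^4)^(-1), (1 − 1/23^4)^(-1), (1 − 1/29^4)^(-1), (1 − 1/31^4)^(-1) = ∏ p^4 / (p^4 − 1) = 44480956869217573792253389310087/41097743855049154662236160000000.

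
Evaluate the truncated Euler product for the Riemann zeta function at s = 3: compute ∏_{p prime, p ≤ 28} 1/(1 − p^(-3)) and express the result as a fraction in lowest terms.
∏ = 580625301352525/483109627290624

The primes p ≤ 28 are [2, 3, 5, 7, 11, 13, 17, 19, 23]. For each prime, (1 − 1/p^3)^(-1) = p^3 / (p^3 − 1). The product is (1 − 1/2^3)^(-1), (1 − 1/3^3)^(-1), (1 − 1/5^3)^(-1), (1 − 1/7^3)^(-1), (1 − 1/11^3)^(-1), (1 − 1/13^3)^(-1), (1 − 1/17^3)^(-1), (1 − 1/19^3)^(-1), (1 − 1/23^3)^(-1) = ∏ p^3 / (p^3 − 1) = 580625301352525/483109627290624.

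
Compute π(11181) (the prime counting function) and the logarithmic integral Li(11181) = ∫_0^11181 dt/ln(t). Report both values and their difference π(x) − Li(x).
π(11181) = 1355;  Li(11181) ≈ 1373.58;  π(x) − Li(x) ≈ -18.58.

Direct count of primes ≤ 11181 gives π(11181) = 1355. Numerical evaluation of the logarithmic integral gives Li(11181) ≈ 1373.58. The difference π(x) − Li(x) ≈ -18.58 is typically negative for small/moderate x (Li(x) overestimates), though Littlewood's theorem shows this sign changes infinitely often.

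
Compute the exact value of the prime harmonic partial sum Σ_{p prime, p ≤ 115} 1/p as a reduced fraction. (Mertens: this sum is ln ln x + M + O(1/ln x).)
Σ 1/p = 58472171373748331322981543916880425472323867753/31610054640417607788145206291543662493274686990

π(115) = 30, so the primes ≤ 115 are [2, 3, 5, 7, 11, 13, 17, 19, 23, 29, 31, 37, 41, 43, 47, 53, 59, 61, 67, 71, 73, 79, 83, 89, 97, 101, 103, 107, 109, 113]. Summing 1/p over these primes: 58472171373748331322981543916880425472323867753/31610054640417607788145206291543662493274686990 ≈ 1.8498. Mertens estimate ln ln(115) + 0.2615 ≈ 1.8186.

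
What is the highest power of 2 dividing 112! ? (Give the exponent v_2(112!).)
v_2(112!) = 109

Legendre's formula: v_p(n!) = Σ_{k ≥ 1} ⌊n / p^k⌋. For p = 2, n = 112, the terms are:
  ⌊112/2^1⌋ = ⌊112/2⌋ = 56
  ⌊112/2^2⌋ = ⌊112/4⌋ = 28
  ⌊112/2^3⌋ = ⌊112/8⌋ = 14
  ⌊112/2^4⌋ = ⌊112/16⌋ = 7
  ⌊112/2^5⌋ = ⌊112/32⌋ = 3
  ⌊112/2^6⌋ = ⌊112/64⌋ = 1
(the next term ⌊112/2^7⌋ = 0, terminating the sum). Summing: v_2(112!) = 56 + 28 + 14 + 7 + 3 + 1 = 109.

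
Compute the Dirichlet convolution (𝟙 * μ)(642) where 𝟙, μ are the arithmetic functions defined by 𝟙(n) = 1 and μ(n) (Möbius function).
(𝟙 * μ)(642) = 0

Divisors of 642: [1, 2, 3, 6, 107, 214, 321, 642]. For each d | 642:
  d = 1: 𝟙(1) · μ(642/1) = 1 · -1 = -1
  d = 2: 𝟙(2) · μ(642/2) = 1 · 1 = 1
  d = 3: 𝟙(3) · μ(642/3) = 1 · 1 = 1
  d = 6: 𝟙(6) · μ(642/6) = 1 · -1 = -1
  d = 107: 𝟙(107) · μ(642/107) = 1 · 1 = 1
  d = 214: 𝟙(214) · μ(642/214) = 1 · -1 = -1
  d = 321: 𝟙(321) · μ(642/321) = 1 · -1 = -1
  d = 642: 𝟙(642) · μ(642/642) = 1 · 1 = 1
Summing: (𝟙 * μ)(642) = -1 + 1 + 1 + -1 + 1 + -1 + -1 + 1 = 0.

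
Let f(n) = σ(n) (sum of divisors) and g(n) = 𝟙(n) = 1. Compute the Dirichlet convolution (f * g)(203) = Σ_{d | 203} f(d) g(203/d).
(σ * 𝟙)(203) = 279

Divisors of 203: [1, 7, 29, 203]. For each d | 203:
  d = 1: σ(1) · 𝟙(203/1) = 1 · 1 = 1
  d = 7: σ(7) · 𝟙(203/7) = 8 · 1 = 8
  d = 29: σ(29) · 𝟙(203/29) = 30 · 1 = 30
  d = 203: σ(203) · 𝟙(203/203) = 240 · 1 = 240
Summing: (σ * 𝟙)(203) = 1 + 8 + 30 + 240 = 279.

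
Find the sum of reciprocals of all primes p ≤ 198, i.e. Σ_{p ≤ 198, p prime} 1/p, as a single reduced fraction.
Σ 1/p = 76196574135067008118914163673288637004399442476398684669741544152346284384175423/39195588149163123383161804554421175259738677336198748467804183290796540382737190

π(198) = 45, so the primes ≤ 198 are [2, 3, 5, 7, 11, 13, 17, 19, 23, 29, 31, 37, 41, 43, 47, 53, 59, 61, 67, 71, 73, 79, 83, 89, 97, 101, 103, 107, 109, 113, 127, 131, 137, 139, 149, 151, 157, 163, 167, 173, 179, 181, 191, 193, 197]. Summing 1/p over these primes: 76196574135067008118914163673288637004399442476398684669741544152346284384175423/39195588149163123383161804554421175259738677336198748467804183290796540382737190 ≈ 1.9440. Mertens estimate ln ln(198) + 0.2615 ≈ 1.9270.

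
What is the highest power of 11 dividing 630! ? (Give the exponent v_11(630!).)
v_11(630!) = 62

Legendre's formula: v_p(n!) = Σ_{k ≥ 1} ⌊n / p^k⌋. For p = 11, n = 630, the terms are:
  ⌊630/11^1⌋ = ⌊630/11⌋ = 57
  ⌊630/11^2⌋ = ⌊630/121⌋ = 5
(the next term ⌊630/11^3⌋ = 0, terminating the sum). Summing: v_11(630!) = 57 + 5 = 62.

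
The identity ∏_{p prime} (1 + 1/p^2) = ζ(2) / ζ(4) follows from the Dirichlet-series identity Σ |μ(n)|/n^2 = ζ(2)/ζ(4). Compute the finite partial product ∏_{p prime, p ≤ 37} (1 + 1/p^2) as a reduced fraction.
∏ = 270008184968000000/178631837133343209

The primes p ≤ 37 are [2, 3, 5, 7, 11, 13, 17, 19, 23, 29, 31, 37]. For each, (1 + 1/p^2) = (p^2 + 1)/p^2. Multiplying these fractions over p ∈ [2, 3, 5, 7, 11, 13, 17, 19, 23, 29, 31, 37] gives 270008184968000000/178631837133343209. (In the limit P → ∞ this tends to ζ(2)/ζ(4).)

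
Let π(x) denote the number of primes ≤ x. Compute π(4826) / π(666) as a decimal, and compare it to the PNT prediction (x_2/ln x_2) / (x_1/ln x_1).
π(4826)/π(666) = 649/121 ≈ 5.3636;  PNT prediction ≈ 5.5543.

π(666) = 121 and π(4826) = 649, so π(4826)/π(666) ≈ 5.3636. The PNT-predicted ratio is (4826/ln(4826)) / (666/ln(666)) ≈ 5.5543. The two agree to within a few percent, as expected.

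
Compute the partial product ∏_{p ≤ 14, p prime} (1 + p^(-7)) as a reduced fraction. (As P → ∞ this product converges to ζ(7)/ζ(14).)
∏ = 131129952026000311359081292/130052142598591679794453125

The primes p ≤ 14 are [2, 3, 5, 7, 11, 13]. For each, (1 + 1/p^7) = (p^7 + 1)/p^7. Multiplying these fractions over p ∈ [2, 3, 5, 7, 11, 13] gives 131129952026000311359081292/130052142598591679794453125. (In the limit P → ∞ this tends to ζ(7)/ζ(14).)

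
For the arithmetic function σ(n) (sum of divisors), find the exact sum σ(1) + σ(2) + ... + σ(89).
Σ_{n ≤ 89} σ(n) = 6499

Compute σ(n) for each 1 ≤ n ≤ 89: σ(1) = 1, σ(2) = 3, σ(3) = 4, σ(4) = 7, σ(5) = 6, σ(6) = 12, σ(7) = 8, σ(8) = 15, σ(9) = 13, σ(10) = 18, σ(11) = 12, σ(12) = 28, σ(13) = 14, σ(14) = 24, σ(15) = 24, σ(16) = 31, σ(17) = 18, σ(18) = 39, σ(19) = 20, σ(20) = 42, σ(21) = 32, σ(22) = 36, σ(23) = 24, σ(24) = 60, σ(25) = 31, σ(26) = 42, σ(27) = 40, σ(28) = 56, σ(29) = 30, σ(30) = 72, σ(31) = 32, σ(32) = 63, σ(33) = 48, σ(34) = 54, σ(35) = 48, σ(36) = 91, σ(37) = 38, σ(38) = 60, σ(39) = 56, σ(40) = 90, σ(41) = 42, σ(42) = 96, σ(43) = 44, σ(44) = 84, σ(45) = 78, σ(46) = 72, σ(47) = 48, σ(48) = 124, σ(49) = 57, σ(50) = 93, σ(51) = 72, σ(52) = 98, σ(53) = 54, σ(54) = 120, σ(55) = 72, σ(56) = 120, σ(57) = 80, σ(58) = 90, σ(59) = 60, σ(60) = 168, σ(61) = 62, σ(62) = 96, σ(63) = 104, σ(64) = 127, σ(65) = 84, σ(66) = 144, σ(67) = 68, σ(68) = 126, σ(69) = 96, σ(70) = 144, σ(71) = 72, σ(72) = 195, σ(73) = 74, σ(74) = 114, σ(75) = 124, σ(76) = 140, σ(77) = 96, σ(78) = 168, σ(79) = 80, σ(80) = 186, σ(81) = 121, σ(82) = 126, σ(83) = 84, σ(84) = 224, σ(85) = 108, σ(86) = 132, σ(87) = 120, σ(88) = 180, σ(89) = 90. Summing all 89 values: 6499. (Average order: Σ_{n ≤ x} σ(n) ~ (π²/12) x². For x = 89, (π²/12)·89² ≈ 6514.76.)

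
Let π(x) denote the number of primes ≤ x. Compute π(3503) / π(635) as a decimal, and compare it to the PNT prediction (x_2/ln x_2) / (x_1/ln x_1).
π(3503)/π(635) = 489/115 ≈ 4.2522;  PNT prediction ≈ 4.3622.

π(635) = 115 and π(3503) = 489, so π(3503)/π(635) ≈ 4.2522. The PNT-predicted ratio is (3503/ln(3503)) / (635/ln(635)) ≈ 4.3622. The two agree to within a few percent, as expected.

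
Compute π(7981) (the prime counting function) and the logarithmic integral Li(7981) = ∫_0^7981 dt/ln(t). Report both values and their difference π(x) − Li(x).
π(7981) = 1006;  Li(7981) ≈ 1024.30;  π(x) − Li(x) ≈ -18.30.

Direct count of primes ≤ 7981 gives π(7981) = 1006. Numerical evaluation of the logarithmic integral gives Li(7981) ≈ 1024.30. The difference π(x) − Li(x) ≈ -18.30 is typically negative for small/moderate x (Li(x) overestimates), though Littlewood's theorem shows this sign changes infinitely often.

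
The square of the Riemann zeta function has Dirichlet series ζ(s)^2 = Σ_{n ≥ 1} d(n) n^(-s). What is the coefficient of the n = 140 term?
d(140) = 12

ζ(s)^2 = (Σ 1/m^s)(Σ 1/k^s). The coefficient of 1/n^s in the product is the number of ordered pairs (m, k) with mk = n, which equals d(n). For n = 140, divisors are [1, 2, 4, 5, 7, 10, 14, 20, 28, 35, 70, 140], so d(140) = 12.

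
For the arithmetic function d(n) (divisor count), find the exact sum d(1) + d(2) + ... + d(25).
Σ_{n ≤ 25} d(n) = 87

Compute d(n) for each 1 ≤ n ≤ 25: d(1) = 1, d(2) = 2, d(3) = 2, d(4) = 3, d(5) = 2, d(6) = 4, d(7) = 2, d(8) = 4, d(9) = 3, d(10) = 4, d(11) = 2, d(12) = 6, d(13) = 2, d(14) = 4, d(15) = 4, d(16) = 5, d(17) = 2, d(18) = 6, d(19) = 2, d(20) = 6, d(21) = 4, d(22) = 4, d(23) = 2, d(24) = 8, d(25) = 3. Summing all 25 values: 87. (Dirichlet's divisor formula: Σ_{n ≤ x} d(n) = x ln(x) + (2γ − 1) x + O(√x). For x = 25, the asymptotic estimate is ≈ 84.33.)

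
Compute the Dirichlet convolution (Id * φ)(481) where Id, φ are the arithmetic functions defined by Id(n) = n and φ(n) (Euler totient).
(Id * φ)(481) = 1825

Divisors of 481: [1, 13, 37, 481]. For each d | 481:
  d = 1: Id(1) · φ(481/1) = 1 · 432 = 432
  d = 13: Id(13) · φ(481/13) = 13 · 36 = 468
  d = 37: Id(37) · φ(481/37) = 37 · 12 = 444
  d = 481: Id(481) · φ(481/481) = 481 · 1 = 481
Summing: (Id * φ)(481) = 432 + 468 + 444 + 481 = 1825.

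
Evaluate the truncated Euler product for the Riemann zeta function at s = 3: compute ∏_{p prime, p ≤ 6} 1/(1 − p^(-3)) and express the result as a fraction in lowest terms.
∏ = 3375/2821

The primes p ≤ 6 are [2, 3, 5]. For each prime, (1 − 1/p^3)^(-1) = p^3 / (p^3 − 1). The product is (1 − 1/2^3)^(-1), (1 − 1/3^3)^(-1), (1 − 1/5^3)^(-1) = ∏ p^3 / (p^3 − 1) = 3375/2821.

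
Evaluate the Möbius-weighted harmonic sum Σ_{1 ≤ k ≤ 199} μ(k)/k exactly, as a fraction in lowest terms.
Σ μ(k)/k = -2525956533029285906333379660693655000208391328320024740655748842764916179604407/82104442544036437402623148487682251333557860946353167843084552367036963538575798

Values of μ(k) for 1 ≤ k ≤ 199: μ(1) = 1, μ(2) = -1, μ(3) = -1, μ(5) = -1, μ(6) = 1, μ(7) = -1, μ(10) = 1, μ(11) = -1, μ(13) = -1, μ(14) = 1, μ(15) = 1, μ(17) = -1, μ(19) = -1, μ(21) = 1, μ(22) = 1, μ(23) = -1, μ(26) = 1, μ(29) = -1, μ(30) = -1, μ(31) = -1, μ(33) = 1, μ(34) = 1, μ(35) = 1, μ(37) = -1, μ(38) = 1, μ(39) = 1, μ(41) = -1, μ(42) = -1, μ(43) = -1, μ(46) = 1, μ(47) = -1, μ(51) = 1, μ(53) = -1, μ(55) = 1, μ(57) = 1, μ(58) = 1, μ(59) = -1, μ(61) = -1, μ(62) = 1, μ(65) = 1, μ(66) = -1, μ(67) = -1, μ(69) = 1, μ(70) = -1, μ(71) = -1, μ(73) = -1, μ(74) = 1, μ(77) = 1, μ(78) = -1, μ(79) = -1, μ(82) = 1, μ(83) = -1, μ(85) = 1, μ(86) = 1, μ(87) = 1, μ(89) = -1, μ(91) = 1, μ(93) = 1, μ(94) = 1, μ(95) = 1, μ(97) = -1, μ(101) = -1, μ(102) = -1, μ(103) = -1, μ(105) = -1, μ(106) = 1, μ(107) = -1, μ(109) = -1, μ(110) = -1, μ(111) = 1, μ(113) = -1, μ(114) = -1, μ(115) = 1, μ(118) = 1, μ(119) = 1, μ(122) = 1, μ(123) = 1, μ(127) = -1, μ(129) = 1, μ(130) = -1, μ(131) = -1, μ(133) = 1, μ(134) = 1, μ(137) = -1, μ(138) = -1, μ(139) = -1, μ(141) = 1, μ(142) = 1, μ(143) = 1, μ(145) = 1, μ(146) = 1, μ(149) = -1, μ(151) = -1, μ(154) = -1, μ(155) = 1, μ(157) = -1, μ(158) = 1, μ(159) = 1, μ(161) = 1, μ(163) = -1, μ(165) = -1, μ(166) = 1, μ(167) = -1, μ(170) = -1, μ(173) = -1, μ(174) = -1, μ(177) = 1, μ(178) = 1, μ(179) = -1, μ(181) = -1, μ(182) = -1, μ(183) = 1, μ(185) = 1, μ(186) = -1, μ(187) = 1, μ(190) = -1, μ(191) = -1, μ(193) = -1, μ(194) = 1, μ(195) = -1, μ(197) = -1, μ(199) = -1, with μ = 0 on non-squarefree integers. Summing μ(k)/k for k where μ(k) ≠ 0 gives -2525956533029285906333379660693655000208391328320024740655748842764916179604407/82104442544036437402623148487682251333557860946353167843084552367036963538575798 ≈ -0.0308. (PNT ⟺ this sum → 0 as n → ∞.)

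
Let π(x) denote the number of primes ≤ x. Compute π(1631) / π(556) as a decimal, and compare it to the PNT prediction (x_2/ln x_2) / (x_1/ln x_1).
π(1631)/π(556) = 258/101 ≈ 2.5545;  PNT prediction ≈ 2.5067.

π(556) = 101 and π(1631) = 258, so π(1631)/π(556) ≈ 2.5545. The PNT-predicted ratio is (1631/ln(1631)) / (556/ln(556)) ≈ 2.5067. The two agree to within a few percent, as expected.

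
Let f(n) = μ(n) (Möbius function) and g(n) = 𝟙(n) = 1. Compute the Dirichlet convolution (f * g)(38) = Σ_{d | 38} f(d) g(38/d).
(μ * 𝟙)(38) = 0

Divisors of 38: [1, 2, 19, 38]. For each d | 38:
  d = 1: μ(1) · 𝟙(38/1) = 1 · 1 = 1
  d = 2: μ(2) · 𝟙(38/2) = -1 · 1 = -1
  d = 19: μ(19) · 𝟙(38/19) = -1 · 1 = -1
  d = 38: μ(38) · 𝟙(38/38) = 1 · 1 = 1
Summing: (μ * 𝟙)(38) = 1 + -1 + -1 + 1 = 0.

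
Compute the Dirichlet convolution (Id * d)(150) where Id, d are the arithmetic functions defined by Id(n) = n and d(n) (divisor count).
(Id * d)(150) = 760

Divisors of 150: [1, 2, 3, 5, 6, 10, 15, 25, 30, 50, 75, 150]. For each d | 150:
  d = 1: Id(1) · d(150/1) = 1 · 12 = 12
  d = 2: Id(2) · d(150/2) = 2 · 6 = 12
  d = 3: Id(3) · d(150/3) = 3 · 6 = 18
  d = 5: Id(5) · d(150/5) = 5 · 8 = 40
  d = 6: Id(6) · d(150/6) = 6 · 3 = 18
  d = 10: Id(10) · d(150/10) = 10 · 4 = 40
  d = 15: Id(15) · d(150/15) = 15 · 4 = 60
  d = 25: Id(25) · d(150/25) = 25 · 4 = 100
  d = 30: Id(30) · d(150/30) = 30 · 2 = 60
  d = 50: Id(50) · d(150/50) = 50 · 2 = 100
  d = 75: Id(75) · d(150/75) = 75 · 2 = 150
  d = 150: Id(150) · d(150/150) = 150 · 1 = 150
Summing: (Id * d)(150) = 12 + 12 + 18 + 40 + 18 + 40 + 60 + 100 + 60 + 100 + 150 + 150 = 760.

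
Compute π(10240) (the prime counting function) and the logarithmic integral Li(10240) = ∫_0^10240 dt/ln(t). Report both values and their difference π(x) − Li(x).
π(10240) = 1254;  Li(10240) ≈ 1272.16;  π(x) − Li(x) ≈ -18.16.

Direct count of primes ≤ 10240 gives π(10240) = 1254. Numerical evaluation of the logarithmic integral gives Li(10240) ≈ 1272.16. The difference π(x) − Li(x) ≈ -18.16 is typically negative for small/moderate x (Li(x) overestimates), though Littlewood's theorem shows this sign changes infinitely often.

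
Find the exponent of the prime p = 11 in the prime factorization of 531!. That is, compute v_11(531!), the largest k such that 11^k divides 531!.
v_11(531!) = 52

Legendre's formula: v_p(n!) = Σ_{k ≥ 1} ⌊n / p^k⌋. For p = 11, n = 531, the terms are:
  ⌊531/11^1⌋ = ⌊531/11⌋ = 48
  ⌊531/11^2⌋ = ⌊531/121⌋ = 4
(the next term ⌊531/11^3⌋ = 0, terminating the sum). Summing: v_11(531!) = 48 + 4 = 52.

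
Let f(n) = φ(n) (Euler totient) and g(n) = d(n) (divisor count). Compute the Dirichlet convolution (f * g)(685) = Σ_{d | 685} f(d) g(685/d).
(φ * d)(685) = 828

Divisors of 685: [1, 5, 137, 685]. For each d | 685:
  d = 1: φ(1) · d(685/1) = 1 · 4 = 4
  d = 5: φ(5) · d(685/5) = 4 · 2 = 8
  d = 137: φ(137) · d(685/137) = 136 · 2 = 272
  d = 685: φ(685) · d(685/685) = 544 · 1 = 544
Summing: (φ * d)(685) = 4 + 8 + 272 + 544 = 828.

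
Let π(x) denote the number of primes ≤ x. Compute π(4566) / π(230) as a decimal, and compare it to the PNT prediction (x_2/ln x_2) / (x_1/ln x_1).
π(4566)/π(230) = 618/50 ≈ 12.3600;  PNT prediction ≈ 12.8119.

π(230) = 50 and π(4566) = 618, so π(4566)/π(230) ≈ 12.3600. The PNT-predicted ratio is (4566/ln(4566)) / (230/ln(230)) ≈ 12.8119. The two agree to within a few percent, as expected.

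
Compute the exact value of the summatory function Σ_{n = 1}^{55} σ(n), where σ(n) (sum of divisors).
Σ_{n ≤ 55} σ(n) = 2496

Compute σ(n) for each 1 ≤ n ≤ 55: σ(1) = 1, σ(2) = 3, σ(3) = 4, σ(4) = 7, σ(5) = 6, σ(6) = 12, σ(7) = 8, σ(8) = 15, σ(9) = 13, σ(10) = 18, σ(11) = 12, σ(12) = 28, σ(13) = 14, σ(14) = 24, σ(15) = 24, σ(16) = 31, σ(17) = 18, σ(18) = 39, σ(19) = 20, σ(20) = 42, σ(21) = 32, σ(22) = 36, σ(23) = 24, σ(24) = 60, σ(25) = 31, σ(26) = 42, σ(27) = 40, σ(28) = 56, σ(29) = 30, σ(30) = 72, σ(31) = 32, σ(32) = 63, σ(33) = 48, σ(34) = 54, σ(35) = 48, σ(36) = 91, σ(37) = 38, σ(38) = 60, σ(39) = 56, σ(40) = 90, σ(41) = 42, σ(42) = 96, σ(43) = 44, σ(44) = 84, σ(45) = 78, σ(46) = 72, σ(47) = 48, σ(48) = 124, σ(49) = 57, σ(50) = 93, σ(51) = 72, σ(52) = 98, σ(53) = 54, σ(54) = 120, σ(55) = 72. Summing all 55 values: 2496. (Average order: Σ_{n ≤ x} σ(n) ~ (π²/12) x². For x = 55, (π²/12)·55² ≈ 2487.96.)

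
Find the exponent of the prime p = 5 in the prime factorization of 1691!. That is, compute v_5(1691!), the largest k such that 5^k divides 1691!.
v_5(1691!) = 420

Legendre's formula: v_p(n!) = Σ_{k ≥ 1} ⌊n / p^k⌋. For p = 5, n = 1691, the terms are:
  ⌊1691/5^1⌋ = ⌊1691/5⌋ = 338
  ⌊1691/5^2⌋ = ⌊1691/25⌋ = 67
  ⌊1691/5^3⌋ = ⌊1691/125⌋ = 13
  ⌊1691/5^4⌋ = ⌊1691/625⌋ = 2
(the next term ⌊1691/5^5⌋ = 0, terminating the sum). Summing: v_5(1691!) = 338 + 67 + 13 + 2 = 420.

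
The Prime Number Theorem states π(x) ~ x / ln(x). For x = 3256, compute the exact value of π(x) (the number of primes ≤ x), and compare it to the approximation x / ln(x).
π(3256) = 459;  x/ln(x) ≈ 402.56;  relative error ≈ 12.30%.

Directly count primes up to 3256: π(3256) = 459. The PNT approximation gives 3256/ln(3256) ≈ 3256/8.08825 ≈ 402.56. Relative error (π(x) − x/ln(x)) / π(x) ≈ 12.30%; the approximation is known to undercount slightly (Li(x) is a better estimate).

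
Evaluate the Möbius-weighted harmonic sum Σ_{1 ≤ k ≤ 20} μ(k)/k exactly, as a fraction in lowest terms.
Σ μ(k)/k = -81988/1616615

Values of μ(k) for 1 ≤ k ≤ 20: μ(1) = 1, μ(2) = -1, μ(3) = -1, μ(5) = -1, μ(6) = 1, μ(7) = -1, μ(10) = 1, μ(11) = -1, μ(13) = -1, μ(14) = 1, μ(15) = 1, μ(17) = -1, μ(19) = -1, with μ = 0 on non-squarefree integers. Summing μ(k)/k for k where μ(k) ≠ 0 gives -81988/1616615 ≈ -0.0507. (PNT ⟺ this sum → 0 as n → ∞.)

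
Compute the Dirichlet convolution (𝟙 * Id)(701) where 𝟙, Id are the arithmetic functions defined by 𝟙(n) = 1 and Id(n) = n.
(𝟙 * Id)(701) = 702

Divisors of 701: [1, 701]. For each d | 701:
  d = 1: 𝟙(1) · Id(701/1) = 1 · 701 = 701
  d = 701: 𝟙(701) · Id(701/701) = 1 · 1 = 1
Summing: (𝟙 * Id)(701) = 701 + 1 = 702.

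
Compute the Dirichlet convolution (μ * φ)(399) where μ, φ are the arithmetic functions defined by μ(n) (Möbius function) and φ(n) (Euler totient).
(μ * φ)(399) = 85

Divisors of 399: [1, 3, 7, 19, 21, 57, 133, 399]. For each d | 399:
  d = 1: μ(1) · φ(399/1) = 1 · 216 = 216
  d = 3: μ(3) · φ(399/3) = -1 · 108 = -108
  d = 7: μ(7) · φ(399/7) = -1 · 36 = -36
  d = 19: μ(19) · φ(399/19) = -1 · 12 = -12
  d = 21: μ(21) · φ(399/21) = 1 · 18 = 18
  d = 57: μ(57) · φ(399/57) = 1 · 6 = 6
  d = 133: μ(133) · φ(399/133) = 1 · 2 = 2
  d = 399: μ(399) · φ(399/399) = -1 · 1 = -1
Summing: (μ * φ)(399) = 216 + -108 + -36 + -12 + 18 + 6 + 2 + -1 = 85.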